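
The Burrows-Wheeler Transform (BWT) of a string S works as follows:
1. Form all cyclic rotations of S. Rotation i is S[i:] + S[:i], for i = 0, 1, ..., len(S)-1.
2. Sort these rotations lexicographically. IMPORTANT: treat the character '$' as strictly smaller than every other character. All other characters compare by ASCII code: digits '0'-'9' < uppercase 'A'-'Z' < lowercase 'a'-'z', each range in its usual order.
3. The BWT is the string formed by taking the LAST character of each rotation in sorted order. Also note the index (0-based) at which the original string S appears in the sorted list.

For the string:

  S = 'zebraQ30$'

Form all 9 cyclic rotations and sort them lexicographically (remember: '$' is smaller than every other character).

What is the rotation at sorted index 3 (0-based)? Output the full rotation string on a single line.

Answer: Q30$zebra

Derivation:
All 9 rotations (rotation i = S[i:]+S[:i]):
  rot[0] = zebraQ30$
  rot[1] = ebraQ30$z
  rot[2] = braQ30$ze
  rot[3] = raQ30$zeb
  rot[4] = aQ30$zebr
  rot[5] = Q30$zebra
  rot[6] = 30$zebraQ
  rot[7] = 0$zebraQ3
  rot[8] = $zebraQ30
Sorted (with $ < everything):
  sorted[0] = $zebraQ30
  sorted[1] = 0$zebraQ3
  sorted[2] = 30$zebraQ
  sorted[3] = Q30$zebra
  sorted[4] = aQ30$zebr
  sorted[5] = braQ30$ze
  sorted[6] = ebraQ30$z
  sorted[7] = raQ30$zeb
  sorted[8] = zebraQ30$
sorted[3] = Q30$zebra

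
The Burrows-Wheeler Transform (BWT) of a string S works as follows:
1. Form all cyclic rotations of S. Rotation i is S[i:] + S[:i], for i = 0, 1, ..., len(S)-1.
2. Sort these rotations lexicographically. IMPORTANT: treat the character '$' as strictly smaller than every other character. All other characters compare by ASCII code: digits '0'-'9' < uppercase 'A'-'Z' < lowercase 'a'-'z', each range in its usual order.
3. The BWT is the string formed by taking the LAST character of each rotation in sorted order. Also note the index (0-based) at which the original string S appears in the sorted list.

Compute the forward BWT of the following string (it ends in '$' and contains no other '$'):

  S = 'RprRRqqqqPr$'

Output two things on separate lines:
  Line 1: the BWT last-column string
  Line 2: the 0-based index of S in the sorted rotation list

Answer: rqr$RRqqqRPp
3

Derivation:
All 12 rotations (rotation i = S[i:]+S[:i]):
  rot[0] = RprRRqqqqPr$
  rot[1] = prRRqqqqPr$R
  rot[2] = rRRqqqqPr$Rp
  rot[3] = RRqqqqPr$Rpr
  rot[4] = RqqqqPr$RprR
  rot[5] = qqqqPr$RprRR
  rot[6] = qqqPr$RprRRq
  rot[7] = qqPr$RprRRqq
  rot[8] = qPr$RprRRqqq
  rot[9] = Pr$RprRRqqqq
  rot[10] = r$RprRRqqqqP
  rot[11] = $RprRRqqqqPr
Sorted (with $ < everything):
  sorted[0] = $RprRRqqqqPr  (last char: 'r')
  sorted[1] = Pr$RprRRqqqq  (last char: 'q')
  sorted[2] = RRqqqqPr$Rpr  (last char: 'r')
  sorted[3] = RprRRqqqqPr$  (last char: '$')
  sorted[4] = RqqqqPr$RprR  (last char: 'R')
  sorted[5] = prRRqqqqPr$R  (last char: 'R')
  sorted[6] = qPr$RprRRqqq  (last char: 'q')
  sorted[7] = qqPr$RprRRqq  (last char: 'q')
  sorted[8] = qqqPr$RprRRq  (last char: 'q')
  sorted[9] = qqqqPr$RprRR  (last char: 'R')
  sorted[10] = r$RprRRqqqqP  (last char: 'P')
  sorted[11] = rRRqqqqPr$Rp  (last char: 'p')
Last column: rqr$RRqqqRPp
Original string S is at sorted index 3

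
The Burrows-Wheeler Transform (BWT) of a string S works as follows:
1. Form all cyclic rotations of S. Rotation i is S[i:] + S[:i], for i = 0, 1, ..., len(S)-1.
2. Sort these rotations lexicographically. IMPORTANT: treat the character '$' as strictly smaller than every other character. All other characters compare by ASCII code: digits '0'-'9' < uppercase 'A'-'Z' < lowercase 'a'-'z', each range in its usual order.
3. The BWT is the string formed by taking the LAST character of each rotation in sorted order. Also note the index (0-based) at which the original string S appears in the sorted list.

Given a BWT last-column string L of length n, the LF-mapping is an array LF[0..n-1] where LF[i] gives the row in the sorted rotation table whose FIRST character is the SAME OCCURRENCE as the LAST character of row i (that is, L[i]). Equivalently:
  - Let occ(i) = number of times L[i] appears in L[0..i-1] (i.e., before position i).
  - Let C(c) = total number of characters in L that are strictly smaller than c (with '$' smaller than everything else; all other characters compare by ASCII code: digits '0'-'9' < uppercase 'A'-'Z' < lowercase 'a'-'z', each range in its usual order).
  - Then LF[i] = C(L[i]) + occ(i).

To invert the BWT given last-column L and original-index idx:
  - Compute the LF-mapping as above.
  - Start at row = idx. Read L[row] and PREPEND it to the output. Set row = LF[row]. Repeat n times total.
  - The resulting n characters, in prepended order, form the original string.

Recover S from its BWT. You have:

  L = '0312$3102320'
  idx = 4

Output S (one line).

Answer: 10223120330$

Derivation:
LF mapping: 1 9 4 6 0 10 5 2 7 11 8 3
Walk LF starting at row 4, prepending L[row]:
  step 1: row=4, L[4]='$', prepend. Next row=LF[4]=0
  step 2: row=0, L[0]='0', prepend. Next row=LF[0]=1
  step 3: row=1, L[1]='3', prepend. Next row=LF[1]=9
  step 4: row=9, L[9]='3', prepend. Next row=LF[9]=11
  step 5: row=11, L[11]='0', prepend. Next row=LF[11]=3
  step 6: row=3, L[3]='2', prepend. Next row=LF[3]=6
  step 7: row=6, L[6]='1', prepend. Next row=LF[6]=5
  step 8: row=5, L[5]='3', prepend. Next row=LF[5]=10
  step 9: row=10, L[10]='2', prepend. Next row=LF[10]=8
  step 10: row=8, L[8]='2', prepend. Next row=LF[8]=7
  step 11: row=7, L[7]='0', prepend. Next row=LF[7]=2
  step 12: row=2, L[2]='1', prepend. Next row=LF[2]=4
Reversed output: 10223120330$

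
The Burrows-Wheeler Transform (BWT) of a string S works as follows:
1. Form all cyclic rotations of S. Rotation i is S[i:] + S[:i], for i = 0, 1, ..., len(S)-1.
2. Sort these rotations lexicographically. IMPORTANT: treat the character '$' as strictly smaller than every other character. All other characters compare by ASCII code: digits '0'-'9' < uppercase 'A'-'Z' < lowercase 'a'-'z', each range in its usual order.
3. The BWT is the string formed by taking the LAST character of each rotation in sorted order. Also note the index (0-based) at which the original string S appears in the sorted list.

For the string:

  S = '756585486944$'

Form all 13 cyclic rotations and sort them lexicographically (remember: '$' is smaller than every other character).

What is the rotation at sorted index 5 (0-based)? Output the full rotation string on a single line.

Answer: 56585486944$7

Derivation:
All 13 rotations (rotation i = S[i:]+S[:i]):
  rot[0] = 756585486944$
  rot[1] = 56585486944$7
  rot[2] = 6585486944$75
  rot[3] = 585486944$756
  rot[4] = 85486944$7565
  rot[5] = 5486944$75658
  rot[6] = 486944$756585
  rot[7] = 86944$7565854
  rot[8] = 6944$75658548
  rot[9] = 944$756585486
  rot[10] = 44$7565854869
  rot[11] = 4$75658548694
  rot[12] = $756585486944
Sorted (with $ < everything):
  sorted[0] = $756585486944
  sorted[1] = 4$75658548694
  sorted[2] = 44$7565854869
  sorted[3] = 486944$756585
  sorted[4] = 5486944$75658
  sorted[5] = 56585486944$7
  sorted[6] = 585486944$756
  sorted[7] = 6585486944$75
  sorted[8] = 6944$75658548
  sorted[9] = 756585486944$
  sorted[10] = 85486944$7565
  sorted[11] = 86944$7565854
  sorted[12] = 944$756585486
sorted[5] = 56585486944$7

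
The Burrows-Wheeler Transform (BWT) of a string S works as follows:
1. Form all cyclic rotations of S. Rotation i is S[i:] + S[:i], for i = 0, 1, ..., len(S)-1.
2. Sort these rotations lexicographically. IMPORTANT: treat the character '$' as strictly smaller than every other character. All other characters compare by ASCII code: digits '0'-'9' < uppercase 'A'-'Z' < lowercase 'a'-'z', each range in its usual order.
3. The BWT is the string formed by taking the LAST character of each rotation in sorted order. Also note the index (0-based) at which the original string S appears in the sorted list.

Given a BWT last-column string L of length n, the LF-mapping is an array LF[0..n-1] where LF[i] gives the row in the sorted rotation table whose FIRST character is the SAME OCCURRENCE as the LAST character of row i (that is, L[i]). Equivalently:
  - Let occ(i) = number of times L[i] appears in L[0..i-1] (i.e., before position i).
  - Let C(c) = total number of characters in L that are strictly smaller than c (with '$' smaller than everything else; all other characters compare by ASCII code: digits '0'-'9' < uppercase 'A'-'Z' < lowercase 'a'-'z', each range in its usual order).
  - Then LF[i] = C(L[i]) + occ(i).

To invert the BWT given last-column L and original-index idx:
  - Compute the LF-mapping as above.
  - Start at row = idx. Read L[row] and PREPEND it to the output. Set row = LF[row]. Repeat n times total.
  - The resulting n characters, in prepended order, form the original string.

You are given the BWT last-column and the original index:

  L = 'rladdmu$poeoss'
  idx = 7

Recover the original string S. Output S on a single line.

Answer: opossumladder$

Derivation:
LF mapping: 10 5 1 2 3 6 13 0 9 7 4 8 11 12
Walk LF starting at row 7, prepending L[row]:
  step 1: row=7, L[7]='$', prepend. Next row=LF[7]=0
  step 2: row=0, L[0]='r', prepend. Next row=LF[0]=10
  step 3: row=10, L[10]='e', prepend. Next row=LF[10]=4
  step 4: row=4, L[4]='d', prepend. Next row=LF[4]=3
  step 5: row=3, L[3]='d', prepend. Next row=LF[3]=2
  step 6: row=2, L[2]='a', prepend. Next row=LF[2]=1
  step 7: row=1, L[1]='l', prepend. Next row=LF[1]=5
  step 8: row=5, L[5]='m', prepend. Next row=LF[5]=6
  step 9: row=6, L[6]='u', prepend. Next row=LF[6]=13
  step 10: row=13, L[13]='s', prepend. Next row=LF[13]=12
  step 11: row=12, L[12]='s', prepend. Next row=LF[12]=11
  step 12: row=11, L[11]='o', prepend. Next row=LF[11]=8
  step 13: row=8, L[8]='p', prepend. Next row=LF[8]=9
  step 14: row=9, L[9]='o', prepend. Next row=LF[9]=7
Reversed output: opossumladder$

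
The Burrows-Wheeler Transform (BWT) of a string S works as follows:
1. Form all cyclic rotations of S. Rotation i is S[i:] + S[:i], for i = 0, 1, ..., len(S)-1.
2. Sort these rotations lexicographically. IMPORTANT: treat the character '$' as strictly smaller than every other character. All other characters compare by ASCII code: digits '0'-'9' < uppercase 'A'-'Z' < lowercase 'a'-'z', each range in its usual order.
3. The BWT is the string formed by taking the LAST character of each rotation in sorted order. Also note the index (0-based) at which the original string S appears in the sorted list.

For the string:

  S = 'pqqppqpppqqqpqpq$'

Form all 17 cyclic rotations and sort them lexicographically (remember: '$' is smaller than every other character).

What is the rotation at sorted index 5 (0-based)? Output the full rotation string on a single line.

All 17 rotations (rotation i = S[i:]+S[:i]):
  rot[0] = pqqppqpppqqqpqpq$
  rot[1] = qqppqpppqqqpqpq$p
  rot[2] = qppqpppqqqpqpq$pq
  rot[3] = ppqpppqqqpqpq$pqq
  rot[4] = pqpppqqqpqpq$pqqp
  rot[5] = qpppqqqpqpq$pqqpp
  rot[6] = pppqqqpqpq$pqqppq
  rot[7] = ppqqqpqpq$pqqppqp
  rot[8] = pqqqpqpq$pqqppqpp
  rot[9] = qqqpqpq$pqqppqppp
  rot[10] = qqpqpq$pqqppqpppq
  rot[11] = qpqpq$pqqppqpppqq
  rot[12] = pqpq$pqqppqpppqqq
  rot[13] = qpq$pqqppqpppqqqp
  rot[14] = pq$pqqppqpppqqqpq
  rot[15] = q$pqqppqpppqqqpqp
  rot[16] = $pqqppqpppqqqpqpq
Sorted (with $ < everything):
  sorted[0] = $pqqppqpppqqqpqpq
  sorted[1] = pppqqqpqpq$pqqppq
  sorted[2] = ppqpppqqqpqpq$pqq
  sorted[3] = ppqqqpqpq$pqqppqp
  sorted[4] = pq$pqqppqpppqqqpq
  sorted[5] = pqpppqqqpqpq$pqqp
  sorted[6] = pqpq$pqqppqpppqqq
  sorted[7] = pqqppqpppqqqpqpq$
  sorted[8] = pqqqpqpq$pqqppqpp
  sorted[9] = q$pqqppqpppqqqpqp
  sorted[10] = qpppqqqpqpq$pqqpp
  sorted[11] = qppqpppqqqpqpq$pq
  sorted[12] = qpq$pqqppqpppqqqp
  sorted[13] = qpqpq$pqqppqpppqq
  sorted[14] = qqppqpppqqqpqpq$p
  sorted[15] = qqpqpq$pqqppqpppq
  sorted[16] = qqqpqpq$pqqppqppp
sorted[5] = pqpppqqqpqpq$pqqp

Answer: pqpppqqqpqpq$pqqp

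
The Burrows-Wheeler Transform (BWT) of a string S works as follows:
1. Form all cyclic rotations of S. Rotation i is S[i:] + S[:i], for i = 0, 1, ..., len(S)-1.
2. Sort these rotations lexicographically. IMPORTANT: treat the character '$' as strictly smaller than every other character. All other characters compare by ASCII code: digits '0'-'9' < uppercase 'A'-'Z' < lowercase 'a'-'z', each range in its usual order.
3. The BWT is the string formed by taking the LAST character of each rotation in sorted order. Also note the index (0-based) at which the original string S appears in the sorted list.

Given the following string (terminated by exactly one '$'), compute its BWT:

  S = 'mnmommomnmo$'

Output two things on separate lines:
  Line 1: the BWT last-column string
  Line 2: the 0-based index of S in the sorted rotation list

Answer: ooo$nnmmmmmm
3

Derivation:
All 12 rotations (rotation i = S[i:]+S[:i]):
  rot[0] = mnmommomnmo$
  rot[1] = nmommomnmo$m
  rot[2] = mommomnmo$mn
  rot[3] = ommomnmo$mnm
  rot[4] = mmomnmo$mnmo
  rot[5] = momnmo$mnmom
  rot[6] = omnmo$mnmomm
  rot[7] = mnmo$mnmommo
  rot[8] = nmo$mnmommom
  rot[9] = mo$mnmommomn
  rot[10] = o$mnmommomnm
  rot[11] = $mnmommomnmo
Sorted (with $ < everything):
  sorted[0] = $mnmommomnmo  (last char: 'o')
  sorted[1] = mmomnmo$mnmo  (last char: 'o')
  sorted[2] = mnmo$mnmommo  (last char: 'o')
  sorted[3] = mnmommomnmo$  (last char: '$')
  sorted[4] = mo$mnmommomn  (last char: 'n')
  sorted[5] = mommomnmo$mn  (last char: 'n')
  sorted[6] = momnmo$mnmom  (last char: 'm')
  sorted[7] = nmo$mnmommom  (last char: 'm')
  sorted[8] = nmommomnmo$m  (last char: 'm')
  sorted[9] = o$mnmommomnm  (last char: 'm')
  sorted[10] = ommomnmo$mnm  (last char: 'm')
  sorted[11] = omnmo$mnmomm  (last char: 'm')
Last column: ooo$nnmmmmmm
Original string S is at sorted index 3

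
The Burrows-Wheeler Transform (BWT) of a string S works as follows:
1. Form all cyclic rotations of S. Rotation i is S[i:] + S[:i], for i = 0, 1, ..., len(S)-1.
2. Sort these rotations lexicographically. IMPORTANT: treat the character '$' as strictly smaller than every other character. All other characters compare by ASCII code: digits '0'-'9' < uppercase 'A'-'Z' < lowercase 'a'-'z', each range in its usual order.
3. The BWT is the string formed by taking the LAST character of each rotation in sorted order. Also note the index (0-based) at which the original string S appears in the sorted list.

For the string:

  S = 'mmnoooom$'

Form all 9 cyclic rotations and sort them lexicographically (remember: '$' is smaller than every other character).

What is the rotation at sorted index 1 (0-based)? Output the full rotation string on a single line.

Answer: m$mmnoooo

Derivation:
All 9 rotations (rotation i = S[i:]+S[:i]):
  rot[0] = mmnoooom$
  rot[1] = mnoooom$m
  rot[2] = noooom$mm
  rot[3] = oooom$mmn
  rot[4] = ooom$mmno
  rot[5] = oom$mmnoo
  rot[6] = om$mmnooo
  rot[7] = m$mmnoooo
  rot[8] = $mmnoooom
Sorted (with $ < everything):
  sorted[0] = $mmnoooom
  sorted[1] = m$mmnoooo
  sorted[2] = mmnoooom$
  sorted[3] = mnoooom$m
  sorted[4] = noooom$mm
  sorted[5] = om$mmnooo
  sorted[6] = oom$mmnoo
  sorted[7] = ooom$mmno
  sorted[8] = oooom$mmn
sorted[1] = m$mmnoooo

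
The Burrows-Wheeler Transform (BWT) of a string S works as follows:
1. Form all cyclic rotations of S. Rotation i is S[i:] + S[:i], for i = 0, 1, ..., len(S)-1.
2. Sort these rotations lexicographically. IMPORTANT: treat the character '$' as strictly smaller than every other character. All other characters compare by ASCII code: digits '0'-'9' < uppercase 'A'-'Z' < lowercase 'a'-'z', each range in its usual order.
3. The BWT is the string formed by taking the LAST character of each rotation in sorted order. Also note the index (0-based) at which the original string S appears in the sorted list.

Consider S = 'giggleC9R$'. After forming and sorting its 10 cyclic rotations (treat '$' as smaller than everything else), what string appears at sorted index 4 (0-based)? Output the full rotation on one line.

All 10 rotations (rotation i = S[i:]+S[:i]):
  rot[0] = giggleC9R$
  rot[1] = iggleC9R$g
  rot[2] = ggleC9R$gi
  rot[3] = gleC9R$gig
  rot[4] = leC9R$gigg
  rot[5] = eC9R$giggl
  rot[6] = C9R$giggle
  rot[7] = 9R$giggleC
  rot[8] = R$giggleC9
  rot[9] = $giggleC9R
Sorted (with $ < everything):
  sorted[0] = $giggleC9R
  sorted[1] = 9R$giggleC
  sorted[2] = C9R$giggle
  sorted[3] = R$giggleC9
  sorted[4] = eC9R$giggl
  sorted[5] = ggleC9R$gi
  sorted[6] = giggleC9R$
  sorted[7] = gleC9R$gig
  sorted[8] = iggleC9R$g
  sorted[9] = leC9R$gigg
sorted[4] = eC9R$giggl

Answer: eC9R$giggl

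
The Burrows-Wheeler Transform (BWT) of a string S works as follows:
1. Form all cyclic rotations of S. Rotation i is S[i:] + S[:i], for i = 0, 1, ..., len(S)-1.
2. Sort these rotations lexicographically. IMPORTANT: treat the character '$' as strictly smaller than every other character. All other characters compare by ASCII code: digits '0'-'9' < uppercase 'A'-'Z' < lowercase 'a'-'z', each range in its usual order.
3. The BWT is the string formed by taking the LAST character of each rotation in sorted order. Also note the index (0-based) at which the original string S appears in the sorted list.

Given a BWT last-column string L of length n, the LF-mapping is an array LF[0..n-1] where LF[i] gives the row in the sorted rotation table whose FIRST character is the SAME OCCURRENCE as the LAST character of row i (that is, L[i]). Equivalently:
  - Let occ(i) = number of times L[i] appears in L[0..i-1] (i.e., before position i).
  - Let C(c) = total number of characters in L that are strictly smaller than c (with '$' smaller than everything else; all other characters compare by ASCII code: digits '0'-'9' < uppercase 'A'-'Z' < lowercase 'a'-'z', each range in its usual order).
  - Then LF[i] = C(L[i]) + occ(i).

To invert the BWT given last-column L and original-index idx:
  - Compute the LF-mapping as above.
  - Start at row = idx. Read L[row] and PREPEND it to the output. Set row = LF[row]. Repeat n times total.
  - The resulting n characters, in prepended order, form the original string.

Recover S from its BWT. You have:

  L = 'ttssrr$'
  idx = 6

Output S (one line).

LF mapping: 5 6 3 4 1 2 0
Walk LF starting at row 6, prepending L[row]:
  step 1: row=6, L[6]='$', prepend. Next row=LF[6]=0
  step 2: row=0, L[0]='t', prepend. Next row=LF[0]=5
  step 3: row=5, L[5]='r', prepend. Next row=LF[5]=2
  step 4: row=2, L[2]='s', prepend. Next row=LF[2]=3
  step 5: row=3, L[3]='s', prepend. Next row=LF[3]=4
  step 6: row=4, L[4]='r', prepend. Next row=LF[4]=1
  step 7: row=1, L[1]='t', prepend. Next row=LF[1]=6
Reversed output: trssrt$

Answer: trssrt$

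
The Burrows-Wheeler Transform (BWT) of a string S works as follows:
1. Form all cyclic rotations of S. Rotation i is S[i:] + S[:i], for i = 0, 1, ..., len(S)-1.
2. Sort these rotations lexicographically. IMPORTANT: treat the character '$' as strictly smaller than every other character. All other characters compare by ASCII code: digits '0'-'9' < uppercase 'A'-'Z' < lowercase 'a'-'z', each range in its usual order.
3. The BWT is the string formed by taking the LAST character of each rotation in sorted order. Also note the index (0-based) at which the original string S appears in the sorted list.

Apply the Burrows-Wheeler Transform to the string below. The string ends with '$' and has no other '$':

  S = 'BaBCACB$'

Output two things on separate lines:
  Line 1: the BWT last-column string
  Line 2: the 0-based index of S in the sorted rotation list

Answer: BCCa$BAB
4

Derivation:
All 8 rotations (rotation i = S[i:]+S[:i]):
  rot[0] = BaBCACB$
  rot[1] = aBCACB$B
  rot[2] = BCACB$Ba
  rot[3] = CACB$BaB
  rot[4] = ACB$BaBC
  rot[5] = CB$BaBCA
  rot[6] = B$BaBCAC
  rot[7] = $BaBCACB
Sorted (with $ < everything):
  sorted[0] = $BaBCACB  (last char: 'B')
  sorted[1] = ACB$BaBC  (last char: 'C')
  sorted[2] = B$BaBCAC  (last char: 'C')
  sorted[3] = BCACB$Ba  (last char: 'a')
  sorted[4] = BaBCACB$  (last char: '$')
  sorted[5] = CACB$BaB  (last char: 'B')
  sorted[6] = CB$BaBCA  (last char: 'A')
  sorted[7] = aBCACB$B  (last char: 'B')
Last column: BCCa$BAB
Original string S is at sorted index 4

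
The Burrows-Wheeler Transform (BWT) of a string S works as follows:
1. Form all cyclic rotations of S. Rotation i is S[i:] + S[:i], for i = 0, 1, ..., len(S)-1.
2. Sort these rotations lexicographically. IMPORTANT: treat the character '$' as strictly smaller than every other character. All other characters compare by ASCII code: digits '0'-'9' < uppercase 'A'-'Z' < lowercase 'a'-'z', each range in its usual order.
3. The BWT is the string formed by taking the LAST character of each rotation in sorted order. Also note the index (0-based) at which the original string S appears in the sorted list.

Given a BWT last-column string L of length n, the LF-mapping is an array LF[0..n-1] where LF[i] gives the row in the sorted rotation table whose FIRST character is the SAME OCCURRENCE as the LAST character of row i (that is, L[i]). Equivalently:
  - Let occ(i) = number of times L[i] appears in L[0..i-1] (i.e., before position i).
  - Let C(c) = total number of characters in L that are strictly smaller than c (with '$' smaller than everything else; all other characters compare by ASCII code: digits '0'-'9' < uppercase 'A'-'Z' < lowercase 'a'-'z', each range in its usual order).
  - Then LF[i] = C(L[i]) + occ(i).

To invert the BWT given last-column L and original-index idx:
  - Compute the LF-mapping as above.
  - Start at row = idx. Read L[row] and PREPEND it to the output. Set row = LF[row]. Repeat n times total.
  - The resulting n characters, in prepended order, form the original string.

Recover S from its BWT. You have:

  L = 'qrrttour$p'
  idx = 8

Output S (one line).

Answer: trorpurtq$

Derivation:
LF mapping: 3 4 5 7 8 1 9 6 0 2
Walk LF starting at row 8, prepending L[row]:
  step 1: row=8, L[8]='$', prepend. Next row=LF[8]=0
  step 2: row=0, L[0]='q', prepend. Next row=LF[0]=3
  step 3: row=3, L[3]='t', prepend. Next row=LF[3]=7
  step 4: row=7, L[7]='r', prepend. Next row=LF[7]=6
  step 5: row=6, L[6]='u', prepend. Next row=LF[6]=9
  step 6: row=9, L[9]='p', prepend. Next row=LF[9]=2
  step 7: row=2, L[2]='r', prepend. Next row=LF[2]=5
  step 8: row=5, L[5]='o', prepend. Next row=LF[5]=1
  step 9: row=1, L[1]='r', prepend. Next row=LF[1]=4
  step 10: row=4, L[4]='t', prepend. Next row=LF[4]=8
Reversed output: trorpurtq$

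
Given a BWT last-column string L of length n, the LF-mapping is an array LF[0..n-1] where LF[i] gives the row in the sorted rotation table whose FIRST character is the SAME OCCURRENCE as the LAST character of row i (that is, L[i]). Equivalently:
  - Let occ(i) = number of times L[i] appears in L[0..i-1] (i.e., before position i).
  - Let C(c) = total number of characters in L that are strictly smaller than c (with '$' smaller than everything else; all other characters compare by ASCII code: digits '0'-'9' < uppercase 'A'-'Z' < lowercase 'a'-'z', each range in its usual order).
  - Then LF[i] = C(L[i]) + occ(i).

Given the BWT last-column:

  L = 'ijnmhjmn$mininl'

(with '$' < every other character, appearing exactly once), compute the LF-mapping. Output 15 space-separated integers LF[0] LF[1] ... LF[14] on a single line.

Char counts: '$':1, 'h':1, 'i':3, 'j':2, 'l':1, 'm':3, 'n':4
C (first-col start): C('$')=0, C('h')=1, C('i')=2, C('j')=5, C('l')=7, C('m')=8, C('n')=11
L[0]='i': occ=0, LF[0]=C('i')+0=2+0=2
L[1]='j': occ=0, LF[1]=C('j')+0=5+0=5
L[2]='n': occ=0, LF[2]=C('n')+0=11+0=11
L[3]='m': occ=0, LF[3]=C('m')+0=8+0=8
L[4]='h': occ=0, LF[4]=C('h')+0=1+0=1
L[5]='j': occ=1, LF[5]=C('j')+1=5+1=6
L[6]='m': occ=1, LF[6]=C('m')+1=8+1=9
L[7]='n': occ=1, LF[7]=C('n')+1=11+1=12
L[8]='$': occ=0, LF[8]=C('$')+0=0+0=0
L[9]='m': occ=2, LF[9]=C('m')+2=8+2=10
L[10]='i': occ=1, LF[10]=C('i')+1=2+1=3
L[11]='n': occ=2, LF[11]=C('n')+2=11+2=13
L[12]='i': occ=2, LF[12]=C('i')+2=2+2=4
L[13]='n': occ=3, LF[13]=C('n')+3=11+3=14
L[14]='l': occ=0, LF[14]=C('l')+0=7+0=7

Answer: 2 5 11 8 1 6 9 12 0 10 3 13 4 14 7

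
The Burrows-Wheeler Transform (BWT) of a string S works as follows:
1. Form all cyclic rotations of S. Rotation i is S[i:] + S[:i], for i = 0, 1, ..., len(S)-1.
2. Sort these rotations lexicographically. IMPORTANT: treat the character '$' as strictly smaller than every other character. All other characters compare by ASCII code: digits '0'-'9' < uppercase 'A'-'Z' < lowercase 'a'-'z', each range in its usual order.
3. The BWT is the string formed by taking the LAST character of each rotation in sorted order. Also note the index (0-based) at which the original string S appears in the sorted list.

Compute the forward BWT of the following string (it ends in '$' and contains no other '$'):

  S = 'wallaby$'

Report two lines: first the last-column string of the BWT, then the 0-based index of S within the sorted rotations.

All 8 rotations (rotation i = S[i:]+S[:i]):
  rot[0] = wallaby$
  rot[1] = allaby$w
  rot[2] = llaby$wa
  rot[3] = laby$wal
  rot[4] = aby$wall
  rot[5] = by$walla
  rot[6] = y$wallab
  rot[7] = $wallaby
Sorted (with $ < everything):
  sorted[0] = $wallaby  (last char: 'y')
  sorted[1] = aby$wall  (last char: 'l')
  sorted[2] = allaby$w  (last char: 'w')
  sorted[3] = by$walla  (last char: 'a')
  sorted[4] = laby$wal  (last char: 'l')
  sorted[5] = llaby$wa  (last char: 'a')
  sorted[6] = wallaby$  (last char: '$')
  sorted[7] = y$wallab  (last char: 'b')
Last column: ylwala$b
Original string S is at sorted index 6

Answer: ylwala$b
6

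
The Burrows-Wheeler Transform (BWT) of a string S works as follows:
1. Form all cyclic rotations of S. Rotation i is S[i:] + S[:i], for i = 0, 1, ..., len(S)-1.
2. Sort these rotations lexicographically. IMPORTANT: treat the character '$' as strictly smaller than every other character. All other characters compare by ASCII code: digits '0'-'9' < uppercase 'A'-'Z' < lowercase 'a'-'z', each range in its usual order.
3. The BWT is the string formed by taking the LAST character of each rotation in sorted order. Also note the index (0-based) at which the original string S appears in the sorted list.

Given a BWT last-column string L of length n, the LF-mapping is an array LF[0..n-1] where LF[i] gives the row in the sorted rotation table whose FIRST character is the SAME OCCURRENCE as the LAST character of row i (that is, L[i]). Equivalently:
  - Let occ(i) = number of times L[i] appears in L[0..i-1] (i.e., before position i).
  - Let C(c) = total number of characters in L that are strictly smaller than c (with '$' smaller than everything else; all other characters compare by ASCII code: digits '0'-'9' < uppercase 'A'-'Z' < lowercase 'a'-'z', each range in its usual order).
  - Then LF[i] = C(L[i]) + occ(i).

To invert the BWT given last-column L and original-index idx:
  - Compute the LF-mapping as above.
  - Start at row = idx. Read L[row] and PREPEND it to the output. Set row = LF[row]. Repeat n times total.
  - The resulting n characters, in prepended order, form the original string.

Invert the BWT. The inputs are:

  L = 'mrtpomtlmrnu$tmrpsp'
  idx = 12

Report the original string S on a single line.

LF mapping: 2 11 15 8 7 3 16 1 4 12 6 18 0 17 5 13 9 14 10
Walk LF starting at row 12, prepending L[row]:
  step 1: row=12, L[12]='$', prepend. Next row=LF[12]=0
  step 2: row=0, L[0]='m', prepend. Next row=LF[0]=2
  step 3: row=2, L[2]='t', prepend. Next row=LF[2]=15
  step 4: row=15, L[15]='r', prepend. Next row=LF[15]=13
  step 5: row=13, L[13]='t', prepend. Next row=LF[13]=17
  step 6: row=17, L[17]='s', prepend. Next row=LF[17]=14
  step 7: row=14, L[14]='m', prepend. Next row=LF[14]=5
  step 8: row=5, L[5]='m', prepend. Next row=LF[5]=3
  step 9: row=3, L[3]='p', prepend. Next row=LF[3]=8
  step 10: row=8, L[8]='m', prepend. Next row=LF[8]=4
  step 11: row=4, L[4]='o', prepend. Next row=LF[4]=7
  step 12: row=7, L[7]='l', prepend. Next row=LF[7]=1
  step 13: row=1, L[1]='r', prepend. Next row=LF[1]=11
  step 14: row=11, L[11]='u', prepend. Next row=LF[11]=18
  step 15: row=18, L[18]='p', prepend. Next row=LF[18]=10
  step 16: row=10, L[10]='n', prepend. Next row=LF[10]=6
  step 17: row=6, L[6]='t', prepend. Next row=LF[6]=16
  step 18: row=16, L[16]='p', prepend. Next row=LF[16]=9
  step 19: row=9, L[9]='r', prepend. Next row=LF[9]=12
Reversed output: rptnpurlompmmstrtm$

Answer: rptnpurlompmmstrtm$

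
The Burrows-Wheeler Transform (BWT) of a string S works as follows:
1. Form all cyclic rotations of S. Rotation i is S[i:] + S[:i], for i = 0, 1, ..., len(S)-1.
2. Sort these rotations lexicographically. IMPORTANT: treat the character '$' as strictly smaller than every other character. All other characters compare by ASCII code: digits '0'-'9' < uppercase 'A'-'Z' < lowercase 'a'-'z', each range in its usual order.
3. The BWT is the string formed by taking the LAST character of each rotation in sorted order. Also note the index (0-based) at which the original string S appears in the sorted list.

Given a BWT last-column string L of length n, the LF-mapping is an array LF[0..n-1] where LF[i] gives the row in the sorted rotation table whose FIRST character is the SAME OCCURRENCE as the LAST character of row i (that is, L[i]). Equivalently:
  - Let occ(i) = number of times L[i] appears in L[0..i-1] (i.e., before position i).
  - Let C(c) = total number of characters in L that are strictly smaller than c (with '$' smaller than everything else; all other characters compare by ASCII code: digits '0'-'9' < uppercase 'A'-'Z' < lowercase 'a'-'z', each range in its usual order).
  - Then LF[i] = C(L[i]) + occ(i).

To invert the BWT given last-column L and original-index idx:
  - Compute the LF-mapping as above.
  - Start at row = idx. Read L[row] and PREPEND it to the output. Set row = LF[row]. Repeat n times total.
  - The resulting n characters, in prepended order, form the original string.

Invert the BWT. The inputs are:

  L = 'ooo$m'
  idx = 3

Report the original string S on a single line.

Answer: omoo$

Derivation:
LF mapping: 2 3 4 0 1
Walk LF starting at row 3, prepending L[row]:
  step 1: row=3, L[3]='$', prepend. Next row=LF[3]=0
  step 2: row=0, L[0]='o', prepend. Next row=LF[0]=2
  step 3: row=2, L[2]='o', prepend. Next row=LF[2]=4
  step 4: row=4, L[4]='m', prepend. Next row=LF[4]=1
  step 5: row=1, L[1]='o', prepend. Next row=LF[1]=3
Reversed output: omoo$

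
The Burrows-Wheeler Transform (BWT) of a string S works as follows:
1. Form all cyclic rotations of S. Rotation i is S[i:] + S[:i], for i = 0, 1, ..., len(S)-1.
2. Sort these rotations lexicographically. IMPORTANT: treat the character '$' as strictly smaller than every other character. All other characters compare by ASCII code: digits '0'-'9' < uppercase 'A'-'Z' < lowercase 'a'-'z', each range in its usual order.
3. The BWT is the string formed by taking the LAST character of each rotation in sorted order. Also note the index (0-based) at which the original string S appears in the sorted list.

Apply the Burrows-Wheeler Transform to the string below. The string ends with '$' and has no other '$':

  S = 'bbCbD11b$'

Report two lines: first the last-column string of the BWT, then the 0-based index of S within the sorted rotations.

All 9 rotations (rotation i = S[i:]+S[:i]):
  rot[0] = bbCbD11b$
  rot[1] = bCbD11b$b
  rot[2] = CbD11b$bb
  rot[3] = bD11b$bbC
  rot[4] = D11b$bbCb
  rot[5] = 11b$bbCbD
  rot[6] = 1b$bbCbD1
  rot[7] = b$bbCbD11
  rot[8] = $bbCbD11b
Sorted (with $ < everything):
  sorted[0] = $bbCbD11b  (last char: 'b')
  sorted[1] = 11b$bbCbD  (last char: 'D')
  sorted[2] = 1b$bbCbD1  (last char: '1')
  sorted[3] = CbD11b$bb  (last char: 'b')
  sorted[4] = D11b$bbCb  (last char: 'b')
  sorted[5] = b$bbCbD11  (last char: '1')
  sorted[6] = bCbD11b$b  (last char: 'b')
  sorted[7] = bD11b$bbC  (last char: 'C')
  sorted[8] = bbCbD11b$  (last char: '$')
Last column: bD1bb1bC$
Original string S is at sorted index 8

Answer: bD1bb1bC$
8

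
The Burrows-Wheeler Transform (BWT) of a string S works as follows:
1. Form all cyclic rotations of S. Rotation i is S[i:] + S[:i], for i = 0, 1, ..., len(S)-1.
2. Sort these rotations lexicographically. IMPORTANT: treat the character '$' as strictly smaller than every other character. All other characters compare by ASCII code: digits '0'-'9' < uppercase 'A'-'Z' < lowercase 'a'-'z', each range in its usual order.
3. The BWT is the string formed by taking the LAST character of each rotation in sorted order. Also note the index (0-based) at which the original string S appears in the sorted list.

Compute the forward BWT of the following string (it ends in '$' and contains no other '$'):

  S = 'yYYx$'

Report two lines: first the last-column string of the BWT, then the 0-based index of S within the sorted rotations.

All 5 rotations (rotation i = S[i:]+S[:i]):
  rot[0] = yYYx$
  rot[1] = YYx$y
  rot[2] = Yx$yY
  rot[3] = x$yYY
  rot[4] = $yYYx
Sorted (with $ < everything):
  sorted[0] = $yYYx  (last char: 'x')
  sorted[1] = YYx$y  (last char: 'y')
  sorted[2] = Yx$yY  (last char: 'Y')
  sorted[3] = x$yYY  (last char: 'Y')
  sorted[4] = yYYx$  (last char: '$')
Last column: xyYY$
Original string S is at sorted index 4

Answer: xyYY$
4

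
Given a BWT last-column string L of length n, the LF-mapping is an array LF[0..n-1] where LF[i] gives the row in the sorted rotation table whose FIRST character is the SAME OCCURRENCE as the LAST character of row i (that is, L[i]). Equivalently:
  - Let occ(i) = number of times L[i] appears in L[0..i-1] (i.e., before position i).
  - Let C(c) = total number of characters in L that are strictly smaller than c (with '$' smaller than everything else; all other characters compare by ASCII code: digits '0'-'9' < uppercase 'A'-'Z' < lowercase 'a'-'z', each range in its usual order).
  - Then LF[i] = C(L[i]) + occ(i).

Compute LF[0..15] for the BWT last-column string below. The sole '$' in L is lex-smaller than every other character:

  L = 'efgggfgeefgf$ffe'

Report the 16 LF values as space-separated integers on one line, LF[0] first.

Char counts: '$':1, 'e':4, 'f':6, 'g':5
C (first-col start): C('$')=0, C('e')=1, C('f')=5, C('g')=11
L[0]='e': occ=0, LF[0]=C('e')+0=1+0=1
L[1]='f': occ=0, LF[1]=C('f')+0=5+0=5
L[2]='g': occ=0, LF[2]=C('g')+0=11+0=11
L[3]='g': occ=1, LF[3]=C('g')+1=11+1=12
L[4]='g': occ=2, LF[4]=C('g')+2=11+2=13
L[5]='f': occ=1, LF[5]=C('f')+1=5+1=6
L[6]='g': occ=3, LF[6]=C('g')+3=11+3=14
L[7]='e': occ=1, LF[7]=C('e')+1=1+1=2
L[8]='e': occ=2, LF[8]=C('e')+2=1+2=3
L[9]='f': occ=2, LF[9]=C('f')+2=5+2=7
L[10]='g': occ=4, LF[10]=C('g')+4=11+4=15
L[11]='f': occ=3, LF[11]=C('f')+3=5+3=8
L[12]='$': occ=0, LF[12]=C('$')+0=0+0=0
L[13]='f': occ=4, LF[13]=C('f')+4=5+4=9
L[14]='f': occ=5, LF[14]=C('f')+5=5+5=10
L[15]='e': occ=3, LF[15]=C('e')+3=1+3=4

Answer: 1 5 11 12 13 6 14 2 3 7 15 8 0 9 10 4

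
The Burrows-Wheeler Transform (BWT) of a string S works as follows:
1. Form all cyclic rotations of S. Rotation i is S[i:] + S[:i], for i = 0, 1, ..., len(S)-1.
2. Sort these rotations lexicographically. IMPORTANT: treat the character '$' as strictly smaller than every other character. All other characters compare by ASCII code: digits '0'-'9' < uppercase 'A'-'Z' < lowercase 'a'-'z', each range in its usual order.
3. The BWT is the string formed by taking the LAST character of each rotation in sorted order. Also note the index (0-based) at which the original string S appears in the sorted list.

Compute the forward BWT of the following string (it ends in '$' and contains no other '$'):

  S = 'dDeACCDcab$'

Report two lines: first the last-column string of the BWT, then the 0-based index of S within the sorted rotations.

Answer: beACCdcaD$D
9

Derivation:
All 11 rotations (rotation i = S[i:]+S[:i]):
  rot[0] = dDeACCDcab$
  rot[1] = DeACCDcab$d
  rot[2] = eACCDcab$dD
  rot[3] = ACCDcab$dDe
  rot[4] = CCDcab$dDeA
  rot[5] = CDcab$dDeAC
  rot[6] = Dcab$dDeACC
  rot[7] = cab$dDeACCD
  rot[8] = ab$dDeACCDc
  rot[9] = b$dDeACCDca
  rot[10] = $dDeACCDcab
Sorted (with $ < everything):
  sorted[0] = $dDeACCDcab  (last char: 'b')
  sorted[1] = ACCDcab$dDe  (last char: 'e')
  sorted[2] = CCDcab$dDeA  (last char: 'A')
  sorted[3] = CDcab$dDeAC  (last char: 'C')
  sorted[4] = Dcab$dDeACC  (last char: 'C')
  sorted[5] = DeACCDcab$d  (last char: 'd')
  sorted[6] = ab$dDeACCDc  (last char: 'c')
  sorted[7] = b$dDeACCDca  (last char: 'a')
  sorted[8] = cab$dDeACCD  (last char: 'D')
  sorted[9] = dDeACCDcab$  (last char: '$')
  sorted[10] = eACCDcab$dD  (last char: 'D')
Last column: beACCdcaD$D
Original string S is at sorted index 9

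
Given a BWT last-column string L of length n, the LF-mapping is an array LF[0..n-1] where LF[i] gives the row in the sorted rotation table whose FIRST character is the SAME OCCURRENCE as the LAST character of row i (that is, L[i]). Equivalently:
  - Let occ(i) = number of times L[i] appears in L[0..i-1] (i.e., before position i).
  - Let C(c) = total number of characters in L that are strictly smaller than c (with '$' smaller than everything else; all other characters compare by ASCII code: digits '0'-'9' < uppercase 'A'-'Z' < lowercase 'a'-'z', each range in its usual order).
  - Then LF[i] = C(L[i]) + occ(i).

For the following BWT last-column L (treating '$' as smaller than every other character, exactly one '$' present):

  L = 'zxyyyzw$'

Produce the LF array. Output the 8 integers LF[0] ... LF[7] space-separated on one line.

Char counts: '$':1, 'w':1, 'x':1, 'y':3, 'z':2
C (first-col start): C('$')=0, C('w')=1, C('x')=2, C('y')=3, C('z')=6
L[0]='z': occ=0, LF[0]=C('z')+0=6+0=6
L[1]='x': occ=0, LF[1]=C('x')+0=2+0=2
L[2]='y': occ=0, LF[2]=C('y')+0=3+0=3
L[3]='y': occ=1, LF[3]=C('y')+1=3+1=4
L[4]='y': occ=2, LF[4]=C('y')+2=3+2=5
L[5]='z': occ=1, LF[5]=C('z')+1=6+1=7
L[6]='w': occ=0, LF[6]=C('w')+0=1+0=1
L[7]='$': occ=0, LF[7]=C('$')+0=0+0=0

Answer: 6 2 3 4 5 7 1 0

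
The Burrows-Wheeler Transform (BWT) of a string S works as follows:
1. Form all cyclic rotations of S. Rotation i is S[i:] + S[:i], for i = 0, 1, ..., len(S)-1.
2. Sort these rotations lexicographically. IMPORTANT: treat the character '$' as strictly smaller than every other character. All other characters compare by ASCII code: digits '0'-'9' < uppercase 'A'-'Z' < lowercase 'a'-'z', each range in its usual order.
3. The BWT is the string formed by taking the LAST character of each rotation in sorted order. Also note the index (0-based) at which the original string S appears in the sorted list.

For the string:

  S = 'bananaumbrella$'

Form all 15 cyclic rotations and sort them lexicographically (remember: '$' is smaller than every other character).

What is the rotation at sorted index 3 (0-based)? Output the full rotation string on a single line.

Answer: anaumbrella$ban

Derivation:
All 15 rotations (rotation i = S[i:]+S[:i]):
  rot[0] = bananaumbrella$
  rot[1] = ananaumbrella$b
  rot[2] = nanaumbrella$ba
  rot[3] = anaumbrella$ban
  rot[4] = naumbrella$bana
  rot[5] = aumbrella$banan
  rot[6] = umbrella$banana
  rot[7] = mbrella$bananau
  rot[8] = brella$bananaum
  rot[9] = rella$bananaumb
  rot[10] = ella$bananaumbr
  rot[11] = lla$bananaumbre
  rot[12] = la$bananaumbrel
  rot[13] = a$bananaumbrell
  rot[14] = $bananaumbrella
Sorted (with $ < everything):
  sorted[0] = $bananaumbrella
  sorted[1] = a$bananaumbrell
  sorted[2] = ananaumbrella$b
  sorted[3] = anaumbrella$ban
  sorted[4] = aumbrella$banan
  sorted[5] = bananaumbrella$
  sorted[6] = brella$bananaum
  sorted[7] = ella$bananaumbr
  sorted[8] = la$bananaumbrel
  sorted[9] = lla$bananaumbre
  sorted[10] = mbrella$bananau
  sorted[11] = nanaumbrella$ba
  sorted[12] = naumbrella$bana
  sorted[13] = rella$bananaumb
  sorted[14] = umbrella$banana
sorted[3] = anaumbrella$ban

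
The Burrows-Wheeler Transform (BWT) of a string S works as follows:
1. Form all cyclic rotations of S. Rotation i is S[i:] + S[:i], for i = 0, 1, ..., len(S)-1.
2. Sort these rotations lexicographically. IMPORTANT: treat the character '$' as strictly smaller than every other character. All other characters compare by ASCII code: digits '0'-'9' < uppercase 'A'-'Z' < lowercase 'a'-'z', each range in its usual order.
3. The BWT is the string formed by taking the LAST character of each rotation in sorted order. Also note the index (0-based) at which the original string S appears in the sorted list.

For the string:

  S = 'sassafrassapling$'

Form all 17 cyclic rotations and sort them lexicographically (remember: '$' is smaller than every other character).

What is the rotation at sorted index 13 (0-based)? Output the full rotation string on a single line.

All 17 rotations (rotation i = S[i:]+S[:i]):
  rot[0] = sassafrassapling$
  rot[1] = assafrassapling$s
  rot[2] = ssafrassapling$sa
  rot[3] = safrassapling$sas
  rot[4] = afrassapling$sass
  rot[5] = frassapling$sassa
  rot[6] = rassapling$sassaf
  rot[7] = assapling$sassafr
  rot[8] = ssapling$sassafra
  rot[9] = sapling$sassafras
  rot[10] = apling$sassafrass
  rot[11] = pling$sassafrassa
  rot[12] = ling$sassafrassap
  rot[13] = ing$sassafrassapl
  rot[14] = ng$sassafrassapli
  rot[15] = g$sassafrassaplin
  rot[16] = $sassafrassapling
Sorted (with $ < everything):
  sorted[0] = $sassafrassapling
  sorted[1] = afrassapling$sass
  sorted[2] = apling$sassafrass
  sorted[3] = assafrassapling$s
  sorted[4] = assapling$sassafr
  sorted[5] = frassapling$sassa
  sorted[6] = g$sassafrassaplin
  sorted[7] = ing$sassafrassapl
  sorted[8] = ling$sassafrassap
  sorted[9] = ng$sassafrassapli
  sorted[10] = pling$sassafrassa
  sorted[11] = rassapling$sassaf
  sorted[12] = safrassapling$sas
  sorted[13] = sapling$sassafras
  sorted[14] = sassafrassapling$
  sorted[15] = ssafrassapling$sa
  sorted[16] = ssapling$sassafra
sorted[13] = sapling$sassafras

Answer: sapling$sassafras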